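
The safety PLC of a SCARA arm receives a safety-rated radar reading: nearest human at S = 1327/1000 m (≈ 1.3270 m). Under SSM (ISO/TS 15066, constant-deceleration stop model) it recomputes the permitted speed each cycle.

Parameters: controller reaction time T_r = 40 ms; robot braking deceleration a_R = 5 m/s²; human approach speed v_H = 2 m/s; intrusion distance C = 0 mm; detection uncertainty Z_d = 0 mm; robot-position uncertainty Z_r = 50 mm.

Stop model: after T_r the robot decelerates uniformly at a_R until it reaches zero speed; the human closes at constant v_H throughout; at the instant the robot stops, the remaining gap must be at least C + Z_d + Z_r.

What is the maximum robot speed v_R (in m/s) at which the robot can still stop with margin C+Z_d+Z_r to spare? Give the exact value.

at the boundary: (1/10)·v² + (11/25)·v + (-1197/1000) = 0
  disc = (11/25)² − 4·(1/10)·(-1197/1000) = 1681/2500 ; √disc = 41/50
  v_R = (−(11/25) + 41/50) / (2·(1/10)) = 19/10 m/s
check:
T_s = v_R/a_R = (19/10)/5 = 0.3800 s
robot in T_r: 1.9000·0.0400 = 0.0760 m
braking distance = 1.9000²/(2·5.0000) = 0.3610 m
person approaches 2.0000·(0.0400+0.3800) = 0.8400 m
margins: 0.0000+0.0000+0.0500 = 0.0500 m
sum ≈ 0.0760+0.3610+0.8400+0.0500 ≈ 1.3270 m = S ✓

v_R_max = 19/10 m/s = 1.9000 m/s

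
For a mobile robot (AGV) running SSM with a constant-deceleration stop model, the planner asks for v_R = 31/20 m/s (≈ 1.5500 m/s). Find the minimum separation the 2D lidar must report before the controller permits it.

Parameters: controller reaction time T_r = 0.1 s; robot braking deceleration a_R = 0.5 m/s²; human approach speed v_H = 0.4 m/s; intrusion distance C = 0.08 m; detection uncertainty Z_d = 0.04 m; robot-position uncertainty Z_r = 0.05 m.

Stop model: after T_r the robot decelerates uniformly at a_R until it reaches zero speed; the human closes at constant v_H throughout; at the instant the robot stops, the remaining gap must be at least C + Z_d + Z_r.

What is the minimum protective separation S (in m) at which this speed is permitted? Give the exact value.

S_min = 1603/400 m = 4.0075 m

T_s = v_R/a_R = (31/20)/(1/2) = 3.1000 s
robot in T_r: 1.5500·0.1000 = 0.1550 m
robot under decel: 1.5500²/(2·0.5000) = 2.4025 m
human closes 0.4000·3.2000 = 1.2800 m
C+Z_d+Z_r = 0.0800+0.0400+0.0500 = 0.1700 m
S_min ≈ 0.1550+2.4025+1.2800+0.1700  ⇒  S_min = 1603/400 m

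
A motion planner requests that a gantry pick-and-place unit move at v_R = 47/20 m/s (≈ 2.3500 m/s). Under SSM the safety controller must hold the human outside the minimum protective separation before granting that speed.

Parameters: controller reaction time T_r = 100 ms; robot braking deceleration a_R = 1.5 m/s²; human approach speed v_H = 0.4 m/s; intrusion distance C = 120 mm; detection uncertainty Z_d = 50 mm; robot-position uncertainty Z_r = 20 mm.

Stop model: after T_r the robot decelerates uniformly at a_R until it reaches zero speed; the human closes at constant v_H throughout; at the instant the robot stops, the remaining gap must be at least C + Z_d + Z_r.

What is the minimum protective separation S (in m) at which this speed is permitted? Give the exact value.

T_s = v_R/a_R = (47/20)/(3/2) = 1.5667 s
robot covers v_R·T_r = 2.3500·0.1000 = 0.2350 m before braking
robot under decel: 2.3500²/(2·1.5000) = 1.8408 m
human closes 0.4000·1.6667 = 0.6667 m
margins: 0.1200+0.0500+0.0200 = 0.1900 m
S_min ≈ 0.2350+1.8408+0.6667+0.1900  ⇒  S_min = 1173/400 m

S_min = 1173/400 m = 2.9325 m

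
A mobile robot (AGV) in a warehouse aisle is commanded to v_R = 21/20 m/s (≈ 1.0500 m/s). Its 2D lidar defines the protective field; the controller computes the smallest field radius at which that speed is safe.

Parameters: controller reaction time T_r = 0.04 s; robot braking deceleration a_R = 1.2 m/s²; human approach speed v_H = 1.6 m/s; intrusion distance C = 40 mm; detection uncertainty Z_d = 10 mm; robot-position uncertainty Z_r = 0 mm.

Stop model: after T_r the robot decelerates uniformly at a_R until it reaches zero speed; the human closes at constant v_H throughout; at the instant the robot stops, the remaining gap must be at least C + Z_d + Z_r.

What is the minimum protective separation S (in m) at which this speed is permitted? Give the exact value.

braking lasts T_s = (21/20)/(6/5) = 0.8750 s
robot in T_r: 1.0500·0.0400 = 0.0420 m
robot covers 1.0500·0.8750 − ½·1.2000·0.8750² = 0.4594 m while stopping
human over T_r+T_s: 1.6000·(0.0400+0.8750) = 1.4640 m
residual clearance needed = 0.0400+0.0100+0.0000 = 0.0500 m
S_min ≈ 0.0420+0.4594+1.4640+0.0500  ⇒  S_min = 16123/8000 m

S_min = 16123/8000 m = 2.0154 m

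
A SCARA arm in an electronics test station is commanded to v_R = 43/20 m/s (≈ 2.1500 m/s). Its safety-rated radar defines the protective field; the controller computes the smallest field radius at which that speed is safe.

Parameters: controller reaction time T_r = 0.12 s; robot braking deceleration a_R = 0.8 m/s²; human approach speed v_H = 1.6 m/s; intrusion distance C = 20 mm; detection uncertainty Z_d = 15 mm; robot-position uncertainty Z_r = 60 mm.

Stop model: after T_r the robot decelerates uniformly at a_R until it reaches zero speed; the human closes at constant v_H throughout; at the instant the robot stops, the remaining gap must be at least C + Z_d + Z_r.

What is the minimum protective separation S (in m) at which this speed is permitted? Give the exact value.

S_min = 24749/3200 m = 7.7341 m

stop time T_s = (43/20)/(4/5) = 2.6875 s
reaction-phase robot travel = 2.1500·0.1200 = 0.2580 m
robot covers 2.1500·2.6875 − ½·0.8000·2.6875² = 2.8891 m while stopping
human over T_r+T_s: 1.6000·(0.1200+2.6875) = 4.4920 m
C+Z_d+Z_r = 0.0200+0.0150+0.0600 = 0.0950 m
S_min ≈ 0.2580+2.8891+4.4920+0.0950  ⇒  S_min = 24749/3200 m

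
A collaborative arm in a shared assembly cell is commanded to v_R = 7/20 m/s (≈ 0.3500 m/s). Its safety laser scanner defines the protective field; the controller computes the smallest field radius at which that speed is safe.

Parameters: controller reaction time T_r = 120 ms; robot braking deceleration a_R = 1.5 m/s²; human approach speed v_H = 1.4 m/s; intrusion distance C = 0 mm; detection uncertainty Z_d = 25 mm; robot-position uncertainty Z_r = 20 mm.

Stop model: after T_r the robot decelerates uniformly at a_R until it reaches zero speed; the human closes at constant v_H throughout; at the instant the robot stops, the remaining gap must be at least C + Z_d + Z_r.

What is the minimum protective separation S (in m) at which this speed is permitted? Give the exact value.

S_min = 249/400 m = 0.6225 m

stop time T_s = (7/20)/(3/2) = 0.2333 s
robot covers v_R·T_r = 0.3500·0.1200 = 0.0420 m before braking
robot under decel: 0.3500²/(2·1.5000) = 0.0408 m
human closes 1.4000·0.3533 = 0.4947 m
margins: 0.0000+0.0250+0.0200 = 0.0450 m
S_min ≈ 0.0420+0.0408+0.4947+0.0450  ⇒  S_min = 249/400 m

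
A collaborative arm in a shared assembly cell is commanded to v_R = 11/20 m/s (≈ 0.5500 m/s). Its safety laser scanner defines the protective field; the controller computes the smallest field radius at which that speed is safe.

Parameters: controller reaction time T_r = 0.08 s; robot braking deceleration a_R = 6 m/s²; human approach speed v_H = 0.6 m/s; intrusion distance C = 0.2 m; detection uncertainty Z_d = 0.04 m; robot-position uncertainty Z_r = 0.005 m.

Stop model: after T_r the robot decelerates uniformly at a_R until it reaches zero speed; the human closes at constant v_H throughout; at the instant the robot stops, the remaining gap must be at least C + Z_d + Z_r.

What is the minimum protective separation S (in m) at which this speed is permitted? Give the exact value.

S_min = 10013/24000 m = 0.4172 m

T_s = v_R/a_R = (11/20)/6 = 0.0917 s
robot in T_r: 0.5500·0.0800 = 0.0440 m
robot covers 0.5500·0.0917 − ½·6.0000·0.0917² = 0.0252 m while stopping
human over T_r+T_s: 0.6000·(0.0800+0.0917) = 0.1030 m
residual clearance needed = 0.2000+0.0400+0.0050 = 0.2450 m
S_min ≈ 0.0440+0.0252+0.1030+0.2450  ⇒  S_min = 10013/24000 m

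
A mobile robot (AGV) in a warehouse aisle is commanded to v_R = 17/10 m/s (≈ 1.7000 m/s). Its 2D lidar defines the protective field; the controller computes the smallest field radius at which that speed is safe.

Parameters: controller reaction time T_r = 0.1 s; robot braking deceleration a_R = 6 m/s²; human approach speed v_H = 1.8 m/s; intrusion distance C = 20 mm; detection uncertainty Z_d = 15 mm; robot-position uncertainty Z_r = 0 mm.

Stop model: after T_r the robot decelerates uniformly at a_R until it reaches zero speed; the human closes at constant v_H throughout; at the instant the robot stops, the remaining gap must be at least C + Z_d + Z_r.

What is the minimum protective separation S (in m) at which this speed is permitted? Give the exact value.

T_s = v_R/a_R = (17/10)/6 = 0.2833 s
robot in T_r: 1.7000·0.1000 = 0.1700 m
robot covers 1.7000·0.2833 − ½·6.0000·0.2833² = 0.2408 m while stopping
human over T_r+T_s: 1.8000·(0.1000+0.2833) = 0.6900 m
C+Z_d+Z_r = 0.0200+0.0150+0.0000 = 0.0350 m
S_min ≈ 0.1700+0.2408+0.6900+0.0350  ⇒  S_min = 1363/1200 m

S_min = 1363/1200 m = 1.1358 m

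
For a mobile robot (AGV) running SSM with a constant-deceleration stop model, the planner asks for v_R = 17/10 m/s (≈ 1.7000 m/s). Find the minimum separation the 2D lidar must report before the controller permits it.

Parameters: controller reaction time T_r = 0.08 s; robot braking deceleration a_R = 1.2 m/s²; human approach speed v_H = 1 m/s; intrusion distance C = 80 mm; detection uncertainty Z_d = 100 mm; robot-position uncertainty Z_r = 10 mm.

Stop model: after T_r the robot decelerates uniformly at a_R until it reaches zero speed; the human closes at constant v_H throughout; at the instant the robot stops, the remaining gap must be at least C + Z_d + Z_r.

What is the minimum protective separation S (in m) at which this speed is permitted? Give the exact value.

stop time T_s = (17/10)/(6/5) = 1.4167 s
robot in T_r: 1.7000·0.0800 = 0.1360 m
robot under decel: 1.7000²/(2·1.2000) = 1.2042 m
human closes 1.0000·1.4967 = 1.4967 m
margins: 0.0800+0.1000+0.0100 = 0.1900 m
S_min ≈ 0.1360+1.2042+1.4967+0.1900  ⇒  S_min = 18161/6000 m

S_min = 18161/6000 m = 3.0268 m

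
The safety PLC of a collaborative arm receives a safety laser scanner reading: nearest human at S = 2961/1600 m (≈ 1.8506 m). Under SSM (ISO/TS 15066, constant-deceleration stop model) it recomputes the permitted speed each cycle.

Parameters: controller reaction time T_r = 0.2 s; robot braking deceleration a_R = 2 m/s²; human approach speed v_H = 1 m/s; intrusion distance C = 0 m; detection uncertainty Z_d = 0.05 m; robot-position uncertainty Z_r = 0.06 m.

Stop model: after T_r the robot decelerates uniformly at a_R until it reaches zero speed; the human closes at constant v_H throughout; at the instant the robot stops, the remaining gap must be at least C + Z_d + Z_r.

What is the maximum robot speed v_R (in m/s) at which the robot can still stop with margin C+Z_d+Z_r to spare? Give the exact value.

collect terms ⇒ (1/4)·v_R² + (7/10)·v_R + (-493/320) = 0
  disc = (7/10)² − 4·(1/4)·(-493/320) = 3249/1600 ; √disc = 57/40
  v_R = (−(7/10) + 57/40) / (2·(1/4)) = 29/20 m/s
check:
stop time T_s = (29/20)/2 = 0.7250 s
reaction-phase robot travel = 1.4500·0.2000 = 0.2900 m
robot covers 1.4500·0.7250 − ½·2.0000·0.7250² = 0.5256 m while stopping
human closes 1.0000·0.9250 = 0.9250 m
residual clearance needed = 0.0000+0.0500+0.0600 = 0.1100 m
sum ≈ 0.2900+0.5256+0.9250+0.1100 ≈ 1.8506 m = S ✓

v_R_max = 29/20 m/s = 1.4500 m/s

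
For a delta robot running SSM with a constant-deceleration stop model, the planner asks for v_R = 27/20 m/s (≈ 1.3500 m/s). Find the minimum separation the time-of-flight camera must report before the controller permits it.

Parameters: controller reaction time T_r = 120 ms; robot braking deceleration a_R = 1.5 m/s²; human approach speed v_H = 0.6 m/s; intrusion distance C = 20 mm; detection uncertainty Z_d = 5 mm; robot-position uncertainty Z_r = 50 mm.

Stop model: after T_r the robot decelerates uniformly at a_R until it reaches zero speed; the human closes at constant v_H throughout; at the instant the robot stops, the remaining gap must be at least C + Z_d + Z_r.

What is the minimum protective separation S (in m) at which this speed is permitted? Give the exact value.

stop time T_s = (27/20)/(3/2) = 0.9000 s
robot covers v_R·T_r = 1.3500·0.1200 = 0.1620 m before braking
robot covers 1.3500·0.9000 − ½·1.5000·0.9000² = 0.6075 m while stopping
human over T_r+T_s: 0.6000·(0.1200+0.9000) = 0.6120 m
residual clearance needed = 0.0200+0.0050+0.0500 = 0.0750 m
S_min ≈ 0.1620+0.6075+0.6120+0.0750  ⇒  S_min = 2913/2000 m

S_min = 2913/2000 m = 1.4565 m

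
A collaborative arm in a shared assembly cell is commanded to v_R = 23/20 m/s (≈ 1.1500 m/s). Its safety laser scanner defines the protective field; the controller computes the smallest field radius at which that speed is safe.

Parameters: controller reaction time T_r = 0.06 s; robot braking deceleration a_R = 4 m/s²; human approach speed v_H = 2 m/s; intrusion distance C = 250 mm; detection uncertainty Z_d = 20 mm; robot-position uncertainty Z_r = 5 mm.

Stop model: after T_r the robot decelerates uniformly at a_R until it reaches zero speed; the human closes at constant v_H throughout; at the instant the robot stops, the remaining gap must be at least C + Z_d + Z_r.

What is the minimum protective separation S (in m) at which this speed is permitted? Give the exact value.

T_s = v_R/a_R = (23/20)/4 = 0.2875 s
robot covers v_R·T_r = 1.1500·0.0600 = 0.0690 m before braking
braking distance = 1.1500²/(2·4.0000) = 0.1653 m
human closes 2.0000·0.3475 = 0.6950 m
margins: 0.2500+0.0200+0.0050 = 0.2750 m
S_min ≈ 0.0690+0.1653+0.6950+0.2750  ⇒  S_min = 19269/16000 m

S_min = 19269/16000 m = 1.2043 m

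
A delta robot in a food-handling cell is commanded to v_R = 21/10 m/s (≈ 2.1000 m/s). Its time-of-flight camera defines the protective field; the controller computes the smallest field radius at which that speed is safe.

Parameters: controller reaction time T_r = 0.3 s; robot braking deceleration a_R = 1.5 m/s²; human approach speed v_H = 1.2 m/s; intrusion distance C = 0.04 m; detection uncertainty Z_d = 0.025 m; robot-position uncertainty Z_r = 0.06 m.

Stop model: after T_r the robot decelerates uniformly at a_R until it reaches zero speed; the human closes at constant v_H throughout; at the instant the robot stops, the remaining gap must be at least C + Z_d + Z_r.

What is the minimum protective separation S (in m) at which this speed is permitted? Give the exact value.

S_min = 853/200 m = 4.2650 m

stop time T_s = (21/10)/(3/2) = 1.4000 s
reaction-phase robot travel = 2.1000·0.3000 = 0.6300 m
robot covers 2.1000·1.4000 − ½·1.5000·1.4000² = 1.4700 m while stopping
human closes 1.2000·1.7000 = 2.0400 m
C+Z_d+Z_r = 0.0400+0.0250+0.0600 = 0.1250 m
S_min ≈ 0.6300+1.4700+2.0400+0.1250  ⇒  S_min = 853/200 m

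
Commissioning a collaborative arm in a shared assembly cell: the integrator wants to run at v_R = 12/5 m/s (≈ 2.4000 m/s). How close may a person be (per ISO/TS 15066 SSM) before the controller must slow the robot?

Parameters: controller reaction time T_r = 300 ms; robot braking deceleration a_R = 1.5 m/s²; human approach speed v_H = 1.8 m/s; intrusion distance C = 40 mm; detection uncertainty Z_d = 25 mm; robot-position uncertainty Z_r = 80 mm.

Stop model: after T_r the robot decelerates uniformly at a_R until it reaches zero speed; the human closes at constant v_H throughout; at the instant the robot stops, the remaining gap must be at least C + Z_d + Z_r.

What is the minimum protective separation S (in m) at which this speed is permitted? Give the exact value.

braking lasts T_s = (12/5)/(3/2) = 1.6000 s
reaction-phase robot travel = 2.4000·0.3000 = 0.7200 m
braking distance = 2.4000²/(2·1.5000) = 1.9200 m
human closes 1.8000·1.9000 = 3.4200 m
C+Z_d+Z_r = 0.0400+0.0250+0.0800 = 0.1450 m
S_min ≈ 0.7200+1.9200+3.4200+0.1450  ⇒  S_min = 1241/200 m

S_min = 1241/200 m = 6.2050 m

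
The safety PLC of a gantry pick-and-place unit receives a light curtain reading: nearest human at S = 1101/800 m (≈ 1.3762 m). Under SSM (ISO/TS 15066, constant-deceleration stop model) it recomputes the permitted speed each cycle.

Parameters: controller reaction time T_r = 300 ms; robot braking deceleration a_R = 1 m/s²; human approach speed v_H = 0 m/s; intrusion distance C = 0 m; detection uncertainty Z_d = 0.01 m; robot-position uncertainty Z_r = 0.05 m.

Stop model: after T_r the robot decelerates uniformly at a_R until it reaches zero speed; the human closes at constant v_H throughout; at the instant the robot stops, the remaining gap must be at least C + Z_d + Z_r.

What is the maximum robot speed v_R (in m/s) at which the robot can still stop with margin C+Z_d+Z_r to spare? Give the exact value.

v_R_max = 27/20 m/s = 1.3500 m/s

at the boundary: (1/2)·v² + (3/10)·v + (-1053/800) = 0
  disc = (3/10)² − 4·(1/2)·(-1053/800) = 1089/400 ; √disc = 33/20
  v_R = (−(3/10) + 33/20) / (2·(1/2)) = 27/20 m/s
check:
T_s = v_R/a_R = (27/20)/1 = 1.3500 s
robot in T_r: 1.3500·0.3000 = 0.4050 m
braking distance = 1.3500²/(2·1.0000) = 0.9113 m
person approaches 0.0000·(0.3000+1.3500) = 0.0000 m
C+Z_d+Z_r = 0.0000+0.0100+0.0500 = 0.0600 m
sum ≈ 0.4050+0.9113+0.0000+0.0600 ≈ 1.3762 m = S ✓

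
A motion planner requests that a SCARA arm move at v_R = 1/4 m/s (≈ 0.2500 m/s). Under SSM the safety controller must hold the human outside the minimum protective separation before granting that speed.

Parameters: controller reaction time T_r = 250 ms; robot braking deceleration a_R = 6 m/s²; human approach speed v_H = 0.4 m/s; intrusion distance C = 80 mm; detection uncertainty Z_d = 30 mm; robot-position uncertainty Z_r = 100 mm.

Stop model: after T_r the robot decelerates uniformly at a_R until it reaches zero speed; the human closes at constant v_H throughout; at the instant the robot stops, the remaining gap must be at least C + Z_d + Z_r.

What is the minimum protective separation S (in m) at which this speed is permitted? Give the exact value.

S_min = 631/1600 m = 0.3944 m

T_s = v_R/a_R = (1/4)/6 = 0.0417 s
robot in T_r: 0.2500·0.2500 = 0.0625 m
robot covers 0.2500·0.0417 − ½·6.0000·0.0417² = 0.0052 m while stopping
human over T_r+T_s: 0.4000·(0.2500+0.0417) = 0.1167 m
residual clearance needed = 0.0800+0.0300+0.1000 = 0.2100 m
S_min ≈ 0.0625+0.0052+0.1167+0.2100  ⇒  S_min = 631/1600 m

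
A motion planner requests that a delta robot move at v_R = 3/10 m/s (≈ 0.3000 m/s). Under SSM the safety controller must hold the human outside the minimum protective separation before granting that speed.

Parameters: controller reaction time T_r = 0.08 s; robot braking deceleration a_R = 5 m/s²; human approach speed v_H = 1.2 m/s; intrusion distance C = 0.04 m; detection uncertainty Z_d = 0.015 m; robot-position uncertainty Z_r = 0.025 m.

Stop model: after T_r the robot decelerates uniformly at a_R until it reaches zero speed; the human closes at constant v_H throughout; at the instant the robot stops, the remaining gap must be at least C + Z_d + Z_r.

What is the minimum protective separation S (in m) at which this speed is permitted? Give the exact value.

stop time T_s = (3/10)/5 = 0.0600 s
robot covers v_R·T_r = 0.3000·0.0800 = 0.0240 m before braking
robot under decel: 0.3000²/(2·5.0000) = 0.0090 m
person approaches 1.2000·(0.0800+0.0600) = 0.1680 m
residual clearance needed = 0.0400+0.0150+0.0250 = 0.0800 m
S_min ≈ 0.0240+0.0090+0.1680+0.0800  ⇒  S_min = 281/1000 m

S_min = 281/1000 m = 0.2810 m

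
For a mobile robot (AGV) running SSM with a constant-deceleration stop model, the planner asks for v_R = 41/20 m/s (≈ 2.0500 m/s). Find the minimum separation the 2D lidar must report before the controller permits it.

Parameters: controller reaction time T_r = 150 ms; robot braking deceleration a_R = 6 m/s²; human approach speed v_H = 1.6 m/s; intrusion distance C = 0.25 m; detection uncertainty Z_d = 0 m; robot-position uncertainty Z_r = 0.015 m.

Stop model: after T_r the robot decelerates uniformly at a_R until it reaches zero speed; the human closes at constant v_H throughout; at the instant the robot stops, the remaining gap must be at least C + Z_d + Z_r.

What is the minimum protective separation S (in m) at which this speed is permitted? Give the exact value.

stop time T_s = (41/20)/6 = 0.3417 s
robot in T_r: 2.0500·0.1500 = 0.3075 m
robot under decel: 2.0500²/(2·6.0000) = 0.3502 m
human closes 1.6000·0.4917 = 0.7867 m
C+Z_d+Z_r = 0.2500+0.0000+0.0150 = 0.2650 m
S_min ≈ 0.3075+0.3502+0.7867+0.2650  ⇒  S_min = 547/320 m

S_min = 547/320 m = 1.7094 m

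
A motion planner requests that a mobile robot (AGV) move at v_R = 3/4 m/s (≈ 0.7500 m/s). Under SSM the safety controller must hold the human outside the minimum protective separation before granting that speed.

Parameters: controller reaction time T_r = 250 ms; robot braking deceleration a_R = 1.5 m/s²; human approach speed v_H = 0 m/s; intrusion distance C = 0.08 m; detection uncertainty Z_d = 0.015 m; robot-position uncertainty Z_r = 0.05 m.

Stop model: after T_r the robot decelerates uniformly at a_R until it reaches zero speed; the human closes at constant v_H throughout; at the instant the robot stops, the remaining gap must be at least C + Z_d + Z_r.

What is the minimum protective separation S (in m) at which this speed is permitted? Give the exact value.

T_s = v_R/a_R = (3/4)/(3/2) = 0.5000 s
robot in T_r: 0.7500·0.2500 = 0.1875 m
robot covers 0.7500·0.5000 − ½·1.5000·0.5000² = 0.1875 m while stopping
human closes 0.0000·0.7500 = 0.0000 m
C+Z_d+Z_r = 0.0800+0.0150+0.0500 = 0.1450 m
S_min ≈ 0.1875+0.1875+0.0000+0.1450  ⇒  S_min = 13/25 m

S_min = 13/25 m = 0.5200 m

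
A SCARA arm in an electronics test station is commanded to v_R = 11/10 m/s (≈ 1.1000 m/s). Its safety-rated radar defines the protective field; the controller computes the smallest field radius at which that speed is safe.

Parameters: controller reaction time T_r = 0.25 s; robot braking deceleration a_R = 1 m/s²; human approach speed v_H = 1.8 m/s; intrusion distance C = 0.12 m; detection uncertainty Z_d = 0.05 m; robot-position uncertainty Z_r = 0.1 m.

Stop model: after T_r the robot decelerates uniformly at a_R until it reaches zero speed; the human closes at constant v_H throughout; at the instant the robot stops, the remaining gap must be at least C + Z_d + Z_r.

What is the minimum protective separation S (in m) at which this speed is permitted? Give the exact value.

braking lasts T_s = (11/10)/1 = 1.1000 s
robot covers v_R·T_r = 1.1000·0.2500 = 0.2750 m before braking
robot covers 1.1000·1.1000 − ½·1.0000·1.1000² = 0.6050 m while stopping
person approaches 1.8000·(0.2500+1.1000) = 2.4300 m
residual clearance needed = 0.1200+0.0500+0.1000 = 0.2700 m
S_min ≈ 0.2750+0.6050+2.4300+0.2700  ⇒  S_min = 179/50 m

S_min = 179/50 m = 3.5800 m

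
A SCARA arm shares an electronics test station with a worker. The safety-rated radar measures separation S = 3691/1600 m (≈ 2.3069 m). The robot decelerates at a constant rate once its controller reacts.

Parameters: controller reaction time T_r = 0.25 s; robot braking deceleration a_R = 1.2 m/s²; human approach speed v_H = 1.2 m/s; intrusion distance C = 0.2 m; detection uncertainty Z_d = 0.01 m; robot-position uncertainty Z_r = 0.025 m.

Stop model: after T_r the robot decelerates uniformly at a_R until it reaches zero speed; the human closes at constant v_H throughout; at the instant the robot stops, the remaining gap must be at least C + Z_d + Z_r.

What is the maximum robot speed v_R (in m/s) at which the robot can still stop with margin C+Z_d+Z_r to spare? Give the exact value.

collect terms ⇒ (5/12)·v_R² + (5/4)·v_R + (-567/320) = 0
  disc = (5/4)² − 4·(5/12)·(-567/320) = 289/64 ; √disc = 17/8
  v_R = (−(5/4) + 17/8) / (2·(5/12)) = 21/20 m/s
check:
T_s = v_R/a_R = (21/20)/(6/5) = 0.8750 s
reaction-phase robot travel = 1.0500·0.2500 = 0.2625 m
robot covers 1.0500·0.8750 − ½·1.2000·0.8750² = 0.4594 m while stopping
human closes 1.2000·1.1250 = 1.3500 m
C+Z_d+Z_r = 0.2000+0.0100+0.0250 = 0.2350 m
sum ≈ 0.2625+0.4594+1.3500+0.2350 ≈ 2.3069 m = S ✓

v_R_max = 21/20 m/s = 1.0500 m/s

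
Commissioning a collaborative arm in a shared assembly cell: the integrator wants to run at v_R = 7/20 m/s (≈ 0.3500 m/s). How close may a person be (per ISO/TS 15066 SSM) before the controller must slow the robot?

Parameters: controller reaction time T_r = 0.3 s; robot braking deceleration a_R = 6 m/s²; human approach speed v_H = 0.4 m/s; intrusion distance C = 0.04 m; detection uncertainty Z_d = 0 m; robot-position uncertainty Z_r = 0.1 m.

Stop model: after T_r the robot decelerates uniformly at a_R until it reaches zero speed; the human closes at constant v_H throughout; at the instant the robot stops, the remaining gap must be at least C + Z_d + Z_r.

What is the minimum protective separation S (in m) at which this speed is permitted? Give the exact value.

braking lasts T_s = (7/20)/6 = 0.0583 s
robot in T_r: 0.3500·0.3000 = 0.1050 m
braking distance = 0.3500²/(2·6.0000) = 0.0102 m
human closes 0.4000·0.3583 = 0.1433 m
margins: 0.0400+0.0000+0.1000 = 0.1400 m
S_min ≈ 0.1050+0.0102+0.1433+0.1400  ⇒  S_min = 1913/4800 m

S_min = 1913/4800 m = 0.3985 m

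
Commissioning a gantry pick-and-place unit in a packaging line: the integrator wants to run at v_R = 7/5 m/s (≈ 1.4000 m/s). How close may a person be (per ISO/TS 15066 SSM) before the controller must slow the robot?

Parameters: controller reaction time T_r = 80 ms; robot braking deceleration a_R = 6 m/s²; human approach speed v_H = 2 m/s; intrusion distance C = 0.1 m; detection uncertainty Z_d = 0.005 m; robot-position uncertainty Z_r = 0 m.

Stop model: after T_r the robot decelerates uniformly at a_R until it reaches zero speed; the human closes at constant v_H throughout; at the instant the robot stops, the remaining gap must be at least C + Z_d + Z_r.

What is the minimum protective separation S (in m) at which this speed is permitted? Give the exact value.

S_min = 1007/1000 m = 1.0070 m

braking lasts T_s = (7/5)/6 = 0.2333 s
robot covers v_R·T_r = 1.4000·0.0800 = 0.1120 m before braking
robot under decel: 1.4000²/(2·6.0000) = 0.1633 m
human over T_r+T_s: 2.0000·(0.0800+0.2333) = 0.6267 m
margins: 0.1000+0.0050+0.0000 = 0.1050 m
S_min ≈ 0.1120+0.1633+0.6267+0.1050  ⇒  S_min = 1007/1000 m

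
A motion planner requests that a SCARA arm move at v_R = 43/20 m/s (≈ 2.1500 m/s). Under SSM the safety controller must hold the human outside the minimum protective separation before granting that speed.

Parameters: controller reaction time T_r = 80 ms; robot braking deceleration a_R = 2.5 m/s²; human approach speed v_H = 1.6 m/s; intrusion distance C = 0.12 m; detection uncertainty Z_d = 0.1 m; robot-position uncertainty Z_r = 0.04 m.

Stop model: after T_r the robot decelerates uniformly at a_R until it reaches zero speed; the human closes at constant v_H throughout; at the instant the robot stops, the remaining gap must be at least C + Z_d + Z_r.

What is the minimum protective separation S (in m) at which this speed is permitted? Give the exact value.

S_min = 5721/2000 m = 2.8605 m

T_s = v_R/a_R = (43/20)/(5/2) = 0.8600 s
robot in T_r: 2.1500·0.0800 = 0.1720 m
robot covers 2.1500·0.8600 − ½·2.5000·0.8600² = 0.9245 m while stopping
human closes 1.6000·0.9400 = 1.5040 m
margins: 0.1200+0.1000+0.0400 = 0.2600 m
S_min ≈ 0.1720+0.9245+1.5040+0.2600  ⇒  S_min = 5721/2000 m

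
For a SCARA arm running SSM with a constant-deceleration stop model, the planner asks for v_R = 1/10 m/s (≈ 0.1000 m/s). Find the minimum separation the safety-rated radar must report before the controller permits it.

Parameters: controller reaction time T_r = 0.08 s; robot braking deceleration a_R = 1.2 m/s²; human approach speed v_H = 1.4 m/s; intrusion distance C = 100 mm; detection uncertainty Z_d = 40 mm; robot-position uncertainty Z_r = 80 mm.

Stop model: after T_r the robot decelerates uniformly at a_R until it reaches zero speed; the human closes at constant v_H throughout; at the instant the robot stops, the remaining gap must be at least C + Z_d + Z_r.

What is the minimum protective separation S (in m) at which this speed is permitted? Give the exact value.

braking lasts T_s = (1/10)/(6/5) = 0.0833 s
robot covers v_R·T_r = 0.1000·0.0800 = 0.0080 m before braking
braking distance = 0.1000²/(2·1.2000) = 0.0042 m
person approaches 1.4000·(0.0800+0.0833) = 0.2287 m
residual clearance needed = 0.1000+0.0400+0.0800 = 0.2200 m
S_min ≈ 0.0080+0.0042+0.2287+0.2200  ⇒  S_min = 553/1200 m

S_min = 553/1200 m = 0.4608 m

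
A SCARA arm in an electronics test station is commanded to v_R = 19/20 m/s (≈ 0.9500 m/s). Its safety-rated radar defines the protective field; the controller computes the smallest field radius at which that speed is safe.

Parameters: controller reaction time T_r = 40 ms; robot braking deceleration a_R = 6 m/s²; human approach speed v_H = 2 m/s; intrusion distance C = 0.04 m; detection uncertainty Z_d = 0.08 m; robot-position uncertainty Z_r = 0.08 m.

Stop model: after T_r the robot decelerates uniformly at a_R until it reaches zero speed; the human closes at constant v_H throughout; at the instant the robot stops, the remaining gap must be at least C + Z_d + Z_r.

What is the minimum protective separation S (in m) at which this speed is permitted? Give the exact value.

S_min = 5679/8000 m = 0.7099 m

stop time T_s = (19/20)/6 = 0.1583 s
reaction-phase robot travel = 0.9500·0.0400 = 0.0380 m
braking distance = 0.9500²/(2·6.0000) = 0.0752 m
human closes 2.0000·0.1983 = 0.3967 m
C+Z_d+Z_r = 0.0400+0.0800+0.0800 = 0.2000 m
S_min ≈ 0.0380+0.0752+0.3967+0.2000  ⇒  S_min = 5679/8000 m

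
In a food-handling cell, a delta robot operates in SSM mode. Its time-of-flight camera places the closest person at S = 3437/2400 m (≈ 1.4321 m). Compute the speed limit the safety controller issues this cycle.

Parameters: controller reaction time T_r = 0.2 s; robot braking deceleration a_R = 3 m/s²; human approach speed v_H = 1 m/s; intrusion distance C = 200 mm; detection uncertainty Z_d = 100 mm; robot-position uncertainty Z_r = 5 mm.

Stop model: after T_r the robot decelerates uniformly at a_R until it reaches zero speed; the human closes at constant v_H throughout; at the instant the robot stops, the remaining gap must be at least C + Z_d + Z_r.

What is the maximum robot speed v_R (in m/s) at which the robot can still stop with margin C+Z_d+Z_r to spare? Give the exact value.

v_R_max = 5/4 m/s = 1.2500 m/s

collect terms ⇒ (1/6)·v_R² + (8/15)·v_R + (-89/96) = 0
  disc = (8/15)² − 4·(1/6)·(-89/96) = 361/400 ; √disc = 19/20
  v_R = (−(8/15) + 19/20) / (2·(1/6)) = 5/4 m/s
check:
stop time T_s = (5/4)/3 = 0.4167 s
robot in T_r: 1.2500·0.2000 = 0.2500 m
robot under decel: 1.2500²/(2·3.0000) = 0.2604 m
human closes 1.0000·0.6167 = 0.6167 m
margins: 0.2000+0.1000+0.0050 = 0.3050 m
sum ≈ 0.2500+0.2604+0.6167+0.3050 ≈ 1.4321 m = S ✓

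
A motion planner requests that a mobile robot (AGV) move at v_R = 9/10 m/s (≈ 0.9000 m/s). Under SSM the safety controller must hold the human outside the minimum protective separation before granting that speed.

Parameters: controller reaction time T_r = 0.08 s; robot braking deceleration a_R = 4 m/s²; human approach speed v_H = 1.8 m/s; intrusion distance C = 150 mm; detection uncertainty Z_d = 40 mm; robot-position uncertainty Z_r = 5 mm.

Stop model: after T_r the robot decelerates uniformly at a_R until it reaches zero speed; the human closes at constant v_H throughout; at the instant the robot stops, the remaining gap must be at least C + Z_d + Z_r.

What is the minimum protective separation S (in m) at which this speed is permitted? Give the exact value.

braking lasts T_s = (9/10)/4 = 0.2250 s
robot covers v_R·T_r = 0.9000·0.0800 = 0.0720 m before braking
robot under decel: 0.9000²/(2·4.0000) = 0.1013 m
person approaches 1.8000·(0.0800+0.2250) = 0.5490 m
margins: 0.1500+0.0400+0.0050 = 0.1950 m
S_min ≈ 0.0720+0.1013+0.5490+0.1950  ⇒  S_min = 3669/4000 m

S_min = 3669/4000 m = 0.9173 m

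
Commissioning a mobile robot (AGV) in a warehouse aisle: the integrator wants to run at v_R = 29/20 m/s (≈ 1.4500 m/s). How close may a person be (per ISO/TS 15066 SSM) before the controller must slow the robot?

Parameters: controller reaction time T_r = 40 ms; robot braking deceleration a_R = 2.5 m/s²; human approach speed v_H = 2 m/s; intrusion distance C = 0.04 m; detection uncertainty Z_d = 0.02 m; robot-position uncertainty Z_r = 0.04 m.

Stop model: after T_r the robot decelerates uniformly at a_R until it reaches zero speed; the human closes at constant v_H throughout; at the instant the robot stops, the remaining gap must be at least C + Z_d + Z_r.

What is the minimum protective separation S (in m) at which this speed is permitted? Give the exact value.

stop time T_s = (29/20)/(5/2) = 0.5800 s
robot covers v_R·T_r = 1.4500·0.0400 = 0.0580 m before braking
braking distance = 1.4500²/(2·2.5000) = 0.4205 m
person approaches 2.0000·(0.0400+0.5800) = 1.2400 m
margins: 0.0400+0.0200+0.0400 = 0.1000 m
S_min ≈ 0.0580+0.4205+1.2400+0.1000  ⇒  S_min = 3637/2000 m

S_min = 3637/2000 m = 1.8185 m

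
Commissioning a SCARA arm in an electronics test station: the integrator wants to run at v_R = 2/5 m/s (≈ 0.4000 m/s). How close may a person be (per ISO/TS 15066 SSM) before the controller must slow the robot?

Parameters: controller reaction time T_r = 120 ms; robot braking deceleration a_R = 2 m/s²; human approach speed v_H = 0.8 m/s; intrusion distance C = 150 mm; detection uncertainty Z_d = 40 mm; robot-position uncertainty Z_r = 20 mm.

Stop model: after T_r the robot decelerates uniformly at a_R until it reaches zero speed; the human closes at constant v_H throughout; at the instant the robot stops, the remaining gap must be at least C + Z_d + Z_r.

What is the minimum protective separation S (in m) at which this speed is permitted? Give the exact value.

braking lasts T_s = (2/5)/2 = 0.2000 s
robot covers v_R·T_r = 0.4000·0.1200 = 0.0480 m before braking
robot covers 0.4000·0.2000 − ½·2.0000·0.2000² = 0.0400 m while stopping
human over T_r+T_s: 0.8000·(0.1200+0.2000) = 0.2560 m
residual clearance needed = 0.1500+0.0400+0.0200 = 0.2100 m
S_min ≈ 0.0480+0.0400+0.2560+0.2100  ⇒  S_min = 277/500 m

S_min = 277/500 m = 0.5540 m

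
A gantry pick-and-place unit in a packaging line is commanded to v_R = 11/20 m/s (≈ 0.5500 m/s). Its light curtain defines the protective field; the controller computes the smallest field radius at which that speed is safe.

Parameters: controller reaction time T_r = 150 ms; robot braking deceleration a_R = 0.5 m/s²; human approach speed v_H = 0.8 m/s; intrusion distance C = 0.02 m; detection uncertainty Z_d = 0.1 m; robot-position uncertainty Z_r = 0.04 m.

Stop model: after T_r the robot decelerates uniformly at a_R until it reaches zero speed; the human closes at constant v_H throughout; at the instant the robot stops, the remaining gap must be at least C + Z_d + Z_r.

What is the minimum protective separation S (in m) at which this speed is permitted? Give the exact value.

S_min = 309/200 m = 1.5450 m

stop time T_s = (11/20)/(1/2) = 1.1000 s
robot covers v_R·T_r = 0.5500·0.1500 = 0.0825 m before braking
robot under decel: 0.5500²/(2·0.5000) = 0.3025 m
human closes 0.8000·1.2500 = 1.0000 m
C+Z_d+Z_r = 0.0200+0.1000+0.0400 = 0.1600 m
S_min ≈ 0.0825+0.3025+1.0000+0.1600  ⇒  S_min = 309/200 m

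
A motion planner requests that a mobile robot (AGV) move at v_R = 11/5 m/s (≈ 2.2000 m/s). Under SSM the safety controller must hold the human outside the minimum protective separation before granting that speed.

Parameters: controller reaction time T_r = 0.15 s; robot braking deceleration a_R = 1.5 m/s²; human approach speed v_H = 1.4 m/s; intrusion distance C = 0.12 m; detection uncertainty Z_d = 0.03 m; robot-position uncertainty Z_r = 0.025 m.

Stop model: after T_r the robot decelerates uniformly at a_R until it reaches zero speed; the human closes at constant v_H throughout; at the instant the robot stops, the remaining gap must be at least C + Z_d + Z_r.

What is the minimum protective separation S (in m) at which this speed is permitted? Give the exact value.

stop time T_s = (11/5)/(3/2) = 1.4667 s
robot covers v_R·T_r = 2.2000·0.1500 = 0.3300 m before braking
robot under decel: 2.2000²/(2·1.5000) = 1.6133 m
human over T_r+T_s: 1.4000·(0.1500+1.4667) = 2.2633 m
residual clearance needed = 0.1200+0.0300+0.0250 = 0.1750 m
S_min ≈ 0.3300+1.6133+2.2633+0.1750  ⇒  S_min = 2629/600 m

S_min = 2629/600 m = 4.3817 m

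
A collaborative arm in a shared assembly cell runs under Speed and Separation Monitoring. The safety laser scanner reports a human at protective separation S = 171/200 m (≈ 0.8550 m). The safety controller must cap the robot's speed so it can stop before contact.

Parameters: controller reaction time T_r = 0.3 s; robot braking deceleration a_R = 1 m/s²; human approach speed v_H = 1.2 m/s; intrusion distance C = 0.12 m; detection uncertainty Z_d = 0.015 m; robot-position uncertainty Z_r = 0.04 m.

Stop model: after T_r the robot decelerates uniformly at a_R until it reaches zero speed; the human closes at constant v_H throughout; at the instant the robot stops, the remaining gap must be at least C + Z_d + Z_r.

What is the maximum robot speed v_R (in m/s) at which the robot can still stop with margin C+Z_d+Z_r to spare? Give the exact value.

v_R_max = 1/5 m/s = 0.2000 m/s

quadratic (1/2)·v² + (3/2)·v + (-8/25) = 0
  disc = (3/2)² − 4·(1/2)·(-8/25) = 289/100 ; √disc = 17/10
  v_R = (−(3/2) + 17/10) / (2·(1/2)) = 1/5 m/s
check:
T_s = v_R/a_R = (1/5)/1 = 0.2000 s
reaction-phase robot travel = 0.2000·0.3000 = 0.0600 m
robot covers 0.2000·0.2000 − ½·1.0000·0.2000² = 0.0200 m while stopping
person approaches 1.2000·(0.3000+0.2000) = 0.6000 m
C+Z_d+Z_r = 0.1200+0.0150+0.0400 = 0.1750 m
sum ≈ 0.0600+0.0200+0.6000+0.1750 ≈ 0.8550 m = S ✓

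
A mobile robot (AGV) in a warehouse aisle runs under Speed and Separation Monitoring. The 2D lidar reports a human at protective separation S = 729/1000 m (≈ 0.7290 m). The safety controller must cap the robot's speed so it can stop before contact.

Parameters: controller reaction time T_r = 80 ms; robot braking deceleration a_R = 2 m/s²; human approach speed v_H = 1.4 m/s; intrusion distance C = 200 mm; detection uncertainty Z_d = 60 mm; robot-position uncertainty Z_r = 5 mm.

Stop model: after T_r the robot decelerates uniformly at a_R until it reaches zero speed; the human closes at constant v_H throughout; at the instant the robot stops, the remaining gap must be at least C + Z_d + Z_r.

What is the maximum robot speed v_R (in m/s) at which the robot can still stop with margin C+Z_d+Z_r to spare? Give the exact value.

quadratic (1/4)·v² + (39/50)·v + (-44/125) = 0
  disc = (39/50)² − 4·(1/4)·(-44/125) = 2401/2500 ; √disc = 49/50
  v_R = (−(39/50) + 49/50) / (2·(1/4)) = 2/5 m/s
check:
braking lasts T_s = (2/5)/2 = 0.2000 s
reaction-phase robot travel = 0.4000·0.0800 = 0.0320 m
robot under decel: 0.4000²/(2·2.0000) = 0.0400 m
person approaches 1.4000·(0.0800+0.2000) = 0.3920 m
margins: 0.2000+0.0600+0.0050 = 0.2650 m
sum ≈ 0.0320+0.0400+0.3920+0.2650 ≈ 0.7290 m = S ✓

v_R_max = 2/5 m/s = 0.4000 m/s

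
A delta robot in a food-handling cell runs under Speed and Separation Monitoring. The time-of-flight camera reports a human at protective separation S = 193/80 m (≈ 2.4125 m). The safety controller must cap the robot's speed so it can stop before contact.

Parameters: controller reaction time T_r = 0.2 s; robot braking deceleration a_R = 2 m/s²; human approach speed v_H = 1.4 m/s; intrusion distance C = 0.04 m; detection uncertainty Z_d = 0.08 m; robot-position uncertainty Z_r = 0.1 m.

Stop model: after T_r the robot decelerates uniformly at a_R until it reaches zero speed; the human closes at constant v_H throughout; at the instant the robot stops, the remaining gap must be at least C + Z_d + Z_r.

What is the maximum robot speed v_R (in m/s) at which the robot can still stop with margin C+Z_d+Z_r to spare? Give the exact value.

v_R_max = 3/2 m/s = 1.5000 m/s

at the boundary: (1/4)·v² + (9/10)·v + (-153/80) = 0
  disc = (9/10)² − 4·(1/4)·(-153/80) = 1089/400 ; √disc = 33/20
  v_R = (−(9/10) + 33/20) / (2·(1/4)) = 3/2 m/s
check:
stop time T_s = (3/2)/2 = 0.7500 s
robot covers v_R·T_r = 1.5000·0.2000 = 0.3000 m before braking
robot covers 1.5000·0.7500 − ½·2.0000·0.7500² = 0.5625 m while stopping
person approaches 1.4000·(0.2000+0.7500) = 1.3300 m
residual clearance needed = 0.0400+0.0800+0.1000 = 0.2200 m
sum ≈ 0.3000+0.5625+1.3300+0.2200 ≈ 2.4125 m = S ✓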